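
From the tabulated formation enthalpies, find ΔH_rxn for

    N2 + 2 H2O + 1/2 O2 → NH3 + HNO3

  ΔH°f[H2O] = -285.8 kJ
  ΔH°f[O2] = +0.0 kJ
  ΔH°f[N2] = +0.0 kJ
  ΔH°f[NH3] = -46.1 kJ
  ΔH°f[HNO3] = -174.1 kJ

ΔH_rxn = 351.4 kJ

Products: 1·(-46.1) + 1·(-174.1) = -220.2
Reactants: 1·(+0.0) + 2·(-285.8) + 1/2·(+0.0) = -571.6
ΔH_rxn = (-220.2) − (-571.6) = 351.4 kJ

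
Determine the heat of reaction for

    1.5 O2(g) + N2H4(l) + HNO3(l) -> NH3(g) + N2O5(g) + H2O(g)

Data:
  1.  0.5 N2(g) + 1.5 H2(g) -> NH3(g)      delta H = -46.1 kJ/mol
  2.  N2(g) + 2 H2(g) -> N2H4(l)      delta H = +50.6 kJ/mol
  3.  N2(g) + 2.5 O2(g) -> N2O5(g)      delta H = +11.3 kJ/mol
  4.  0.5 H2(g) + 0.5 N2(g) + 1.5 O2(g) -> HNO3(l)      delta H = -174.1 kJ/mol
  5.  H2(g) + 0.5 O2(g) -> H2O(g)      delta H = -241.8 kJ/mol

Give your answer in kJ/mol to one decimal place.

delta H = -153.1 kJ/mol

eq. 1 as written (NH3(g) already on the product side): -46.1 kJ/mol
eq. 2 reversed (N2H4(l) must end up as a reactant): -50.6 kJ/mol
eq. 3 as written (N2O5(g) already on the product side): +11.3 kJ/mol
eq. 4 reversed (reverse to put HNO3(l) on the reactant side): +174.1 kJ/mol
eq. 5 as written (H2O(g) already on the product side): -241.8 kJ/mol
Summing the manipulated equations, delta H = (-46.1) + (-50.6) + (+11.3) + (+174.1) + (-241.8) = -153.1 kJ/mol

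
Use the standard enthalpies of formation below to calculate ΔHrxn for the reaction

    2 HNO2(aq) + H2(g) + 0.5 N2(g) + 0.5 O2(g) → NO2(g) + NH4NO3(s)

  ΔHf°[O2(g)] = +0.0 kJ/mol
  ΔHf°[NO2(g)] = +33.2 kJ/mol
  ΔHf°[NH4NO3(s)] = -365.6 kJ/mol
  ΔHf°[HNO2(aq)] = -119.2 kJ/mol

ΔHrxn = -94.0 kJ/mol

Products: 1·(+33.2) + 1·(-365.6) = -332.4
Reactants: 2·(-119.2) + 1·(+0.0) + 1/2·(+0.0) + 1/2·(+0.0) = -238.4
ΔHrxn = (-332.4) − (-238.4) = -94.0 kJ/mol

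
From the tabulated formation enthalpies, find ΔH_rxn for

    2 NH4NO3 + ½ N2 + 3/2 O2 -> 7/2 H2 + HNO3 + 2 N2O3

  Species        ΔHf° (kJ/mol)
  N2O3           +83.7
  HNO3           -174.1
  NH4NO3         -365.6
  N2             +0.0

ΔH_rxn = 724.5 kJ/mol

Products: 7/2·(+0.0) + 1·(-174.1) + 2·(+83.7) = -6.7
Reactants: 2·(-365.6) + 1/2·(+0.0) + 3/2·(+0.0) = -731.2
ΔH_rxn = (-6.7) − (-731.2) = 724.5 kJ/mol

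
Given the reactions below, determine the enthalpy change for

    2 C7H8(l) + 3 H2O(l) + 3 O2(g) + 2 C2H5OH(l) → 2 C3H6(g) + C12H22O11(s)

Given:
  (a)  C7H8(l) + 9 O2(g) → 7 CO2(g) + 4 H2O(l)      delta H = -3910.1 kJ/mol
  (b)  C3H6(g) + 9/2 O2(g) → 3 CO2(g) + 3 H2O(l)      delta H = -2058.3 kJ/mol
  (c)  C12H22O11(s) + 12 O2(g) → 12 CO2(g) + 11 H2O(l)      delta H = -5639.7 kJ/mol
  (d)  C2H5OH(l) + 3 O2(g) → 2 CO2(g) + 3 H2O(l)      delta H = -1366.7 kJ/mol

delta H = -797.3 kJ/mol

(a) × 2 (×2 to match 2 C7H8(l) in the target): (2)·(-3910.1) = -7820.2 kJ/mol
(b) reversed and × 2 (reverse to put C3H6(g) on the product side; ×2 to match 2 C3H6(g) in the target): (-2)·(-2058.3) = +4116.6 kJ/mol
(c) reversed (C12H22O11(s) must end up as a product): +5639.7 kJ/mol
(d) × 2 (scale by 2 for the 2 C2H5OH(l)): (2)·(-1366.7) = -2733.4 kJ/mol
Since enthalpy is a state function, delta H = (-7820.2) + (+4116.6) + (+5639.7) + (-2733.4) = -797.3 kJ/mol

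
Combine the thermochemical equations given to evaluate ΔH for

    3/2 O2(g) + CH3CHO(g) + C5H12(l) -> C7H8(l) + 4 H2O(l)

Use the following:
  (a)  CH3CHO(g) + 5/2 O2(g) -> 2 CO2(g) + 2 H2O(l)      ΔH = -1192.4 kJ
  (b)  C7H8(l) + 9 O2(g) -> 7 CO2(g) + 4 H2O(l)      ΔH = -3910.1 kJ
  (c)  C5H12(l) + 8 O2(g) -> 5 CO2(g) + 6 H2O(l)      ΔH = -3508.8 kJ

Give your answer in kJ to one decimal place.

(a) as written (CH3CHO(g) already on the reactant side): -1192.4 kJ
(b) reversed (reverse to put C7H8(l) on the product side): +3910.1 kJ
(c) as written (C5H12(l) already on the reactant side): -3508.8 kJ
By Hess's law, ΔH = (1)·(-1192.4) + (-1)·(-3910.1) + (1)·(-3508.8) = -791.1 kJ

ΔH = -791.1 kJ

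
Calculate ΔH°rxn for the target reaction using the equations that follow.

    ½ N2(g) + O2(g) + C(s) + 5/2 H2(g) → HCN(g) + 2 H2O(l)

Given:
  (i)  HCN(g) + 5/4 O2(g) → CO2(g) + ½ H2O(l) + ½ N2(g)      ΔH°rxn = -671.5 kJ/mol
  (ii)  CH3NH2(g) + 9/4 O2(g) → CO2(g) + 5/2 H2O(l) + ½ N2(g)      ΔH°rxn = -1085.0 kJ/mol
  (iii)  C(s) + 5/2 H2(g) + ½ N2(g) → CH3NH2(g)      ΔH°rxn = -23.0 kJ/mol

ΔH°rxn = -436.5 kJ/mol

(i) reversed (reverse to put HCN(g) on the product side): +671.5 kJ/mol
(ii) as written: -1085.0 kJ/mol
(iii) as written (C(s) already on the reactant side): -23.0 kJ/mol
Summing the manipulated equations, ΔH°rxn = (-1)·(-671.5) + (1)·(-1085.0) + (1)·(-23.0) = -436.5 kJ/mol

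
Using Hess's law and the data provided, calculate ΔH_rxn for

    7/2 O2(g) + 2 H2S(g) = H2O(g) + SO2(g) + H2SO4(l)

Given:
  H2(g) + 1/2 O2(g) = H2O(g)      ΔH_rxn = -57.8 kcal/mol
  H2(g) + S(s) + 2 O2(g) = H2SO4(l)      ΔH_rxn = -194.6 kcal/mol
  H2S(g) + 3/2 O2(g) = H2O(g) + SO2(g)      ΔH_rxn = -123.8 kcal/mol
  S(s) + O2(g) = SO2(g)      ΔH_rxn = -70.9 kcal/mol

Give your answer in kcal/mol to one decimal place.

ΔH_rxn = -313.5 kcal/mol

equation 1 reversed: +57.8 kcal/mol
equation 2 as written (H2SO4(l) already on the product side): -194.6 kcal/mol
equation 3 × 2 (×2 to match 2 H2S(g) in the target): (2)·(-123.8) = -247.6 kcal/mol
equation 4 reversed: +70.9 kcal/mol
Combining the equations, ΔH_rxn = (+57.8) + (-194.6) + (-247.6) + (+70.9) = -313.5 kcal/mol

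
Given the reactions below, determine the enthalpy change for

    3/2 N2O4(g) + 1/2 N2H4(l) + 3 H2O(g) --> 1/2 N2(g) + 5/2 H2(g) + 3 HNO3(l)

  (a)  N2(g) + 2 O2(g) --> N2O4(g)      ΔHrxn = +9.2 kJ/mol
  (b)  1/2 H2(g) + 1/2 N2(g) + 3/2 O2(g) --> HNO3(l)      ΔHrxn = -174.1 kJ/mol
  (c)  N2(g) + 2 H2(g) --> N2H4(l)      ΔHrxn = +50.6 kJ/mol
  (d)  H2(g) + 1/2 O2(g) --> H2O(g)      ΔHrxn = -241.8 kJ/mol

(a) reversed and × 3/2: (-3/2)·(+9.2) = -13.8 kJ/mol
(b) × 3: (3)·(-174.1) = -522.3 kJ/mol
(c) reversed and × 1/2: (-1/2)·(+50.6) = -25.3 kJ/mol
(d) reversed and × 3: (-3)·(-241.8) = +725.4 kJ/mol
ΔHrxn = (-13.8) + (-522.3) + (-25.3) + (+725.4) = 164.0 kJ/mol

ΔHrxn = 164.0 kJ/mol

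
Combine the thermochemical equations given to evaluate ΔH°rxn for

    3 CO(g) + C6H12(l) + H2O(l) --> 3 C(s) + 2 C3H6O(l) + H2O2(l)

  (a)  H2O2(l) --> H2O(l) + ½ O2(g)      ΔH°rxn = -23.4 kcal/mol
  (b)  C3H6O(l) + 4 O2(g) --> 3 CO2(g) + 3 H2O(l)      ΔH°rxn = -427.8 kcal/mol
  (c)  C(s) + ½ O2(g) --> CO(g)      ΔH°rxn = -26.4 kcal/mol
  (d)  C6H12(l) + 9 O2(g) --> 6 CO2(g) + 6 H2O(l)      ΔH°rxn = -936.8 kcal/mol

ΔH°rxn = 21.4 kcal/mol

(a) reversed: +23.4 kcal/mol
(b) reversed and × 2: (-2)·(-427.8) = +855.6 kcal/mol
(c) reversed and × 3: (-3)·(-26.4) = +79.2 kcal/mol
(d) as written: -936.8 kcal/mol
Combining the equations, ΔH°rxn = (+23.4) + (+855.6) + (+79.2) + (-936.8) = 21.4 kcal/mol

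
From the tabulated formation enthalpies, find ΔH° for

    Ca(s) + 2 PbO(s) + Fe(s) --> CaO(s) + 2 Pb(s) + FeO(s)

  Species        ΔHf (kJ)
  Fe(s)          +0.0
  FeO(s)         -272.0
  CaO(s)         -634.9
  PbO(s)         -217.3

Products: 1·(-634.9) + 2·(+0.0) + 1·(-272.0) = -906.9
Reactants: 1·(+0.0) + 2·(-217.3) + 1·(+0.0) = -434.6
ΔH° = (-906.9) − (-434.6) = -472.3 kJ

ΔH° = -472.3 kJ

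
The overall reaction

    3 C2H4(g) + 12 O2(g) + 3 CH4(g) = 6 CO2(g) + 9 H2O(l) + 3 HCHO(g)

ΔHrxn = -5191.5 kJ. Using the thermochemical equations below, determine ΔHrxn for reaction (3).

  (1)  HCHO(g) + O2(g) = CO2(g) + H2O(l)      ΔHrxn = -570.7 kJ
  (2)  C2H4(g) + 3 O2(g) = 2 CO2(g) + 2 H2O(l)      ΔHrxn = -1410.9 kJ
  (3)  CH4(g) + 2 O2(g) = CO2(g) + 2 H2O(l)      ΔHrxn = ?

ΔHrxn = -890.3 kJ

(1) reversed and × 3: (-3)·(-570.7) = +1712.1 kJ
(2) × 3: (3)·(-1410.9) = -4232.7 kJ
(3) × 3: contributes 3·x
-5191.5 = (+1712.1) + (-4232.7) + 3·x
x = (-5191.5 − (-2520.6)) / (3) = -890.3 kJ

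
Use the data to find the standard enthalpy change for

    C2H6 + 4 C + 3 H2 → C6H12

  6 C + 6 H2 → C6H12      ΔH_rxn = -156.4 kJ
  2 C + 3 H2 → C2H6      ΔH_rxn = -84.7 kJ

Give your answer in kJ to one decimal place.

equation 1 as written (C6H12 already on the product side): -156.4 kJ
equation 2 reversed (reverse to put C2H6 on the reactant side): +84.7 kJ
ΔH_rxn = (1)·(-156.4) + (-1)·(-84.7) = -71.7 kJ

ΔH_rxn = -71.7 kJ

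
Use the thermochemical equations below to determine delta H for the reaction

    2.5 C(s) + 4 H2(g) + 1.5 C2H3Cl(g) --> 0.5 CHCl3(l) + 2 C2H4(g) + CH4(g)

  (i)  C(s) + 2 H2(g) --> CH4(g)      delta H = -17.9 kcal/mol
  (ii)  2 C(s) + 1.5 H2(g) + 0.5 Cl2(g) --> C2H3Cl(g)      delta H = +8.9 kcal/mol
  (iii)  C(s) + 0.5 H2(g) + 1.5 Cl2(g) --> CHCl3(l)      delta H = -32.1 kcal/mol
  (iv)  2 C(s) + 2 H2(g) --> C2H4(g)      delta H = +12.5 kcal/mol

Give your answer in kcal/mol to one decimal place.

delta H = -22.3 kcal/mol

(i) as written: -17.9 kcal/mol
(ii) reversed and × 3/2: (-3/2)·(+8.9) = -13.35 kcal/mol
(iii) × 1/2: (1/2)·(-32.1) = -16.05 kcal/mol
(iv) × 2: (2)·(+12.5) = +25.0 kcal/mol
Combining the equations, delta H = (1)·(-17.9) + (-3/2)·(+8.9) + (1/2)·(-32.1) + (2)·(+12.5) = -22.3 kcal/mol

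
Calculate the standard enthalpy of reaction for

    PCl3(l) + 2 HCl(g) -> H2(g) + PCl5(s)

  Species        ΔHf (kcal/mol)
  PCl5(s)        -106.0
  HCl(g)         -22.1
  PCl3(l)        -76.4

ΔH°rxn = 14.6 kcal/mol

Products: 1·(+0.0) + 1·(-106.0) = -106.0
Reactants: 1·(-76.4) + 2·(-22.1) = -120.6
ΔH°rxn = (-106.0) − (-120.6) = 14.6 kcal/mol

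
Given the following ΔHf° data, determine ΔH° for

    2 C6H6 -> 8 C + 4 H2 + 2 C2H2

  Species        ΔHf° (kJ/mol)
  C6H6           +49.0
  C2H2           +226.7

Products: 8·(+0.0) + 4·(+0.0) + 2·(+226.7) = +453.4
Reactants: 2·(+49.0) = +98.0
ΔH° = (+453.4) − (+98.0) = 355.4 kJ/mol

ΔH° = 355.4 kJ/mol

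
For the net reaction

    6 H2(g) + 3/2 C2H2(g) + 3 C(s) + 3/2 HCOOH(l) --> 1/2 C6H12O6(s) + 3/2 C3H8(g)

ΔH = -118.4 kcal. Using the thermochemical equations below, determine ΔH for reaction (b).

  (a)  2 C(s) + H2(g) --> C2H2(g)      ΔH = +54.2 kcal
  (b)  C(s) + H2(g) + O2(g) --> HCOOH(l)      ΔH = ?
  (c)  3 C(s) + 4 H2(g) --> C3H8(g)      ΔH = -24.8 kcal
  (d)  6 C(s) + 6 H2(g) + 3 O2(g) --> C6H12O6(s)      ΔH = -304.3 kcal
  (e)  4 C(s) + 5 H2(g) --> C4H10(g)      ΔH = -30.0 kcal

(a) reversed and × 3/2 (reverse to put C2H2(g) on the reactant side; scale by 3/2 for the 3/2 C2H2(g)): (-3/2)·(+54.2) = -81.3 kcal
(b) reversed and × 3/2 (HCOOH(l) must end up as a reactant; scale by 3/2 for the 3/2 HCOOH(l)): contributes −3/2·x
(c) × 3/2 (×3/2 to match 3/2 C3H8(g) in the target): (3/2)·(-24.8) = -37.2 kcal
(d) × 1/2 (scale by 1/2 for the 1/2 C6H12O6(s)): (1/2)·(-304.3) = -152.15 kcal
(e): not needed (C4H10(g) appears nowhere else).
-118.4 = (-81.3) + (-37.2) + (-152.15) − 3/2·x
x = (-118.4 − (-270.65)) / (-3/2) = -101.5 kcal

ΔH = -101.5 kcal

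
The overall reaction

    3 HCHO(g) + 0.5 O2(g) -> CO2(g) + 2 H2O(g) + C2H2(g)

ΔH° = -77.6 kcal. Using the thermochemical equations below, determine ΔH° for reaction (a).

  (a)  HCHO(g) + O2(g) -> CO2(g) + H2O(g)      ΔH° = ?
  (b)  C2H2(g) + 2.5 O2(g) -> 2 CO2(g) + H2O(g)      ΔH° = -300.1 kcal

(a) × 3: contributes 3·x
(b) reversed: +300.1 kcal
-77.6 = (+300.1) + 3·x
x = (-77.6 − (+300.1)) / (3) = -125.9 kcal

ΔH° = -125.9 kcal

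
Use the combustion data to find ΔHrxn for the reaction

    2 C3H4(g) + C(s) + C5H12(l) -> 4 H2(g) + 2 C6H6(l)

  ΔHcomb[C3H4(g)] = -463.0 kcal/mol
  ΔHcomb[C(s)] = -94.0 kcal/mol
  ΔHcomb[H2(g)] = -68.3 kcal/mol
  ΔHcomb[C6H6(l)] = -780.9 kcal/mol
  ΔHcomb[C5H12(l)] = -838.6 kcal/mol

Using ΔH = Σ nΔHc°(reactants) − Σ nΔHc°(products):
= [2·(-463.0) + 1·(-94.0) + 1·(-838.6)] − [4·(-68.3) + 2·(-780.9)]
= -23.6 kcal/mol

ΔHrxn = -23.6 kcal/mol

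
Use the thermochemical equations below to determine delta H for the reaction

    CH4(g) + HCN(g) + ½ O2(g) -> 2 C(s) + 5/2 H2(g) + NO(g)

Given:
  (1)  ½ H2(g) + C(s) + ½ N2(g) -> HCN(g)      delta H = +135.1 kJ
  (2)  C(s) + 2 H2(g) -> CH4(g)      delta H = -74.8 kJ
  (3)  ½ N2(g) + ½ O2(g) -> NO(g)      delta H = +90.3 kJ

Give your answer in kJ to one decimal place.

(1) reversed (reverse to put HCN(g) on the reactant side): -135.1 kJ
(2) reversed (CH4(g) must end up as a reactant): +74.8 kJ
(3) as written (NO(g) already on the product side): +90.3 kJ
delta H = (-1)·(+135.1) + (-1)·(-74.8) + (1)·(+90.3) = 30.0 kJ

delta H = 30.0 kJ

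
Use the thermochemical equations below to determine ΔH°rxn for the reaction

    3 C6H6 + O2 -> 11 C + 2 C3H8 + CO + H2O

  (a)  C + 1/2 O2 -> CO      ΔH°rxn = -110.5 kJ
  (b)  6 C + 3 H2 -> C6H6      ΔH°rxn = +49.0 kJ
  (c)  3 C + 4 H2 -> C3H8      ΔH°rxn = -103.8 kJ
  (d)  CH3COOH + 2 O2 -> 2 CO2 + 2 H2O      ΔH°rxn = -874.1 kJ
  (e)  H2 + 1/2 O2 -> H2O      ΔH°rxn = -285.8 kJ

ΔH°rxn = -750.9 kJ

(a) as written: -110.5 kJ
(b) reversed and × 3: (-3)·(+49.0) = -147.0 kJ
(c) × 2: (2)·(-103.8) = -207.6 kJ
(d): not needed.
(e) as written: -285.8 kJ
ΔH°rxn = (-110.5) + (-147.0) + (-207.6) + (-285.8) = -750.9 kJ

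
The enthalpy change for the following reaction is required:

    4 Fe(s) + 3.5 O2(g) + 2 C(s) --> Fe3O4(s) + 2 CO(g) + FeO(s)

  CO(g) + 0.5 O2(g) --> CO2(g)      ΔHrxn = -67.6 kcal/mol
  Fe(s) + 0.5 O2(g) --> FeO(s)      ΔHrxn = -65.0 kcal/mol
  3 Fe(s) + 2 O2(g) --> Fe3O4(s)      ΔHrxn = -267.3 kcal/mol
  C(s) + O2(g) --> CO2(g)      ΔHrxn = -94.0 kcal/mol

ΔHrxn = -385.1 kcal/mol

equation 1 reversed and × 2: (-2)·(-67.6) = +135.2 kcal/mol
equation 2 as written: -65.0 kcal/mol
equation 3 as written: -267.3 kcal/mol
equation 4 × 2: (2)·(-94.0) = -188.0 kcal/mol
Combining the equations, ΔHrxn = (-2)·(-67.6) + (1)·(-65.0) + (1)·(-267.3) + (2)·(-94.0) = -385.1 kcal/mol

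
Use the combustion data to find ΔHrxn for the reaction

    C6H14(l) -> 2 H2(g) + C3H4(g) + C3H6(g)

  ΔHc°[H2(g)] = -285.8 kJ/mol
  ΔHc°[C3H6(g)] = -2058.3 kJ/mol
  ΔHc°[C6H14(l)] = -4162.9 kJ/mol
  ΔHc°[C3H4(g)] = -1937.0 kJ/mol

Using ΔH = Σ nΔHc°(reactants) − Σ nΔHc°(products):
= [1·(-4162.9)] − [2·(-285.8) + 1·(-1937.0) + 1·(-2058.3)]
= 404.0 kJ/mol

ΔHrxn = 404.0 kJ/mol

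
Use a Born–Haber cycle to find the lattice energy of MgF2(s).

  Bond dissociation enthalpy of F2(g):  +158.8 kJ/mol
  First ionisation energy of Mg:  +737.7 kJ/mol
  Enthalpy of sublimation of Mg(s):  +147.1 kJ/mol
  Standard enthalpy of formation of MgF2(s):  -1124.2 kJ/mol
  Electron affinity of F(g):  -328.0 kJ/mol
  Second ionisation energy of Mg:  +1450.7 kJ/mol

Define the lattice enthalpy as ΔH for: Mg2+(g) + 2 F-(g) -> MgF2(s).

U = -2962.5 kJ/mol

ΔHf° = 1·ΔHsub + 1·(ΣIE) + 1·D(F2) + 2·EA + U
-1124.2 = 1·(+147.1) + 1·(+2188.4) + 1·(+158.8) + 2·(-328.0) + U
U = -1124.2 − (+1838.3) = -2962.5 kJ/mol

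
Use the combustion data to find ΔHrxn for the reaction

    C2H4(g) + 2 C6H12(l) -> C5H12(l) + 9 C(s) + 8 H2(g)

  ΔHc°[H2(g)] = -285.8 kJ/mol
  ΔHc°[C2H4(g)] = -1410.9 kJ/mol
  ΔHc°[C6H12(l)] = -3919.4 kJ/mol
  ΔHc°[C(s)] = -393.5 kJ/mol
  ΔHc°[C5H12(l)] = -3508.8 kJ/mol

ΔHrxn = 87.0 kJ/mol

Using ΔH = Σ nΔHc°(reactants) − Σ nΔHc°(products):
= [1·(-1410.9) + 2·(-3919.4)] − [1·(-3508.8) + 9·(-393.5) + 8·(-285.8)]
= 87.0 kJ/mol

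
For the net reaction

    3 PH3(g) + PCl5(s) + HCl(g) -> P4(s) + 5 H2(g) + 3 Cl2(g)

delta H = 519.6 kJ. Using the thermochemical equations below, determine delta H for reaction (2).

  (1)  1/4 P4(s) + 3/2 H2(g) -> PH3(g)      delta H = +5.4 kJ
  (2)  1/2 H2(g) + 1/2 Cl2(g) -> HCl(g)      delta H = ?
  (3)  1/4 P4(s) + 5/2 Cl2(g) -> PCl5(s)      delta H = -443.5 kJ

(1) reversed and × 3 (reverse to put PH3(g) on the reactant side; scale by 3 for the 3 PH3(g)): (-3)·(+5.4) = -16.2 kJ
(2) reversed (reverse to put HCl(g) on the reactant side): contributes −x
(3) reversed (PCl5(s) must end up as a reactant): +443.5 kJ
+519.6 = (-16.2) + (+443.5) − x
x = (+519.6 − (+427.3)) / (-1) = -92.3 kJ

delta H = -92.3 kJ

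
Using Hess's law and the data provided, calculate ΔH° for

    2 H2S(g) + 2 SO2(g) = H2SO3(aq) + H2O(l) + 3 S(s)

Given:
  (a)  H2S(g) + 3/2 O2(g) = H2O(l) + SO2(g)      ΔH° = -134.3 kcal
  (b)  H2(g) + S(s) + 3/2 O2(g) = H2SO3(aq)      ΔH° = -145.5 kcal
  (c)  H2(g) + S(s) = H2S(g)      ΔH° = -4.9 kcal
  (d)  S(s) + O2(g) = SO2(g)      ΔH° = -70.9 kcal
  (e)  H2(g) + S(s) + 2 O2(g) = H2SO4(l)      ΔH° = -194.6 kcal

ΔH° = -62.2 kcal

(a) as written: -134.3 kcal
(b) as written: -145.5 kcal
(c) reversed: +4.9 kcal
(d) reversed and × 3: (-3)·(-70.9) = +212.7 kcal
(e): not needed.
ΔH° = (1)·(-134.3) + (1)·(-145.5) + (-1)·(-4.9) + (-3)·(-70.9) = -62.2 kcal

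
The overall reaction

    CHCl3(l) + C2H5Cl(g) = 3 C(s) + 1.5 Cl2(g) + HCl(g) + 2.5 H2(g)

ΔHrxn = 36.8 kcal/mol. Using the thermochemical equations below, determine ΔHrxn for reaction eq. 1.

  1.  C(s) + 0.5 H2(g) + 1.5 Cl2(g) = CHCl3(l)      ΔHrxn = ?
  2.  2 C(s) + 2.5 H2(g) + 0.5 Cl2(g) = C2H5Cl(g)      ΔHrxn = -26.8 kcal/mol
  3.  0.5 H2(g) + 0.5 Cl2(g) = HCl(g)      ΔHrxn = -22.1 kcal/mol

eq. 1 reversed (reverse to put CHCl3(l) on the reactant side): contributes −x
eq. 2 reversed (reverse to put C2H5Cl(g) on the reactant side): +26.8 kcal/mol
eq. 3 as written (HCl(g) already on the product side): -22.1 kcal/mol
+36.8 = (+26.8) + (-22.1) − x
x = (+36.8 − (+4.7)) / (-1) = -32.1 kcal/mol

ΔHrxn = -32.1 kcal/mol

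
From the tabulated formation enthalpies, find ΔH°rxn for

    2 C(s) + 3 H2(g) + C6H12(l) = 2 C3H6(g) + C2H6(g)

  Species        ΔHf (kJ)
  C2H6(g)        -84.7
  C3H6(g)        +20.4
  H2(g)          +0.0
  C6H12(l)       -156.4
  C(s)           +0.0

ΔH°rxn = 112.5 kJ

Products: 2·(+20.4) + 1·(-84.7) = -43.9
Reactants: 2·(+0.0) + 3·(+0.0) + 1·(-156.4) = -156.4
ΔH°rxn = (-43.9) − (-156.4) = 112.5 kJ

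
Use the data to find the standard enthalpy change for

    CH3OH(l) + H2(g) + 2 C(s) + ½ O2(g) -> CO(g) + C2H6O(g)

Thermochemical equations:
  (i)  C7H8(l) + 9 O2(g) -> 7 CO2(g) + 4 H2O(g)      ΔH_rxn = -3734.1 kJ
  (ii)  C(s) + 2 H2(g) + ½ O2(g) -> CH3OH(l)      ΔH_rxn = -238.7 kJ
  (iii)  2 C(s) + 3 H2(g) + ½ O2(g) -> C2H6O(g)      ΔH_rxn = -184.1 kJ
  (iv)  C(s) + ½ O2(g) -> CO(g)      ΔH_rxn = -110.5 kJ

ΔH_rxn = -55.9 kJ

(i): not needed.
(ii) reversed: +238.7 kJ
(iii) as written: -184.1 kJ
(iv) as written: -110.5 kJ
ΔH_rxn = (-1)·(-238.7) + (1)·(-184.1) + (1)·(-110.5) = -55.9 kJ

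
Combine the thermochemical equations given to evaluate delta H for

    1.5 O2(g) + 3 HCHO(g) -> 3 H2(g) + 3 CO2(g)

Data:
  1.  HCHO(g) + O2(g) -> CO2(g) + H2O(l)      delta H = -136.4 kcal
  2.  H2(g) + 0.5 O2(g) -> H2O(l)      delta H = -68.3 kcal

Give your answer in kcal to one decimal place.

delta H = -204.3 kcal

eq. 1 × 3 (×3 to match 3 HCHO(g) in the target): (3)·(-136.4) = -409.2 kcal
eq. 2 reversed and × 3 (reverse to put H2(g) on the product side; ×3 to match 3 H2(g) in the target): (-3)·(-68.3) = +204.9 kcal
Combining the equations, delta H = (-409.2) + (+204.9) = -204.3 kcal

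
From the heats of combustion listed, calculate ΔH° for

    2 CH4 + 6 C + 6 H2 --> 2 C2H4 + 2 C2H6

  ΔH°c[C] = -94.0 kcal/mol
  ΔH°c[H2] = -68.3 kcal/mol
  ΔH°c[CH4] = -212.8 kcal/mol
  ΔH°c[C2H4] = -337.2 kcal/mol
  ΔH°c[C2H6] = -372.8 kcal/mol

ΔH° = 20.6 kcal/mol

With combustion enthalpies, reactants minus products:
= [2·(-212.8) + 6·(-94.0) + 6·(-68.3)] − [2·(-337.2) + 2·(-372.8)]
= 20.6 kcal/mol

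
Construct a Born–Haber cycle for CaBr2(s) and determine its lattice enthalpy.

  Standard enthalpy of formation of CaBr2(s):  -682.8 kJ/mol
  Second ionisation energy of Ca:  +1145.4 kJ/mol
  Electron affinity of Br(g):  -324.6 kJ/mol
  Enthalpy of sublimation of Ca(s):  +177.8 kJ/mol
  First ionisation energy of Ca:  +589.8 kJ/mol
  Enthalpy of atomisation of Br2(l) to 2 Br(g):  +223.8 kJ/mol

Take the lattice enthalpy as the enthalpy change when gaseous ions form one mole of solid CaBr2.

ΔHf° = 1·ΔHsub + 1·(ΣIE) + 1·D(Br2) + 2·EA + U
-682.8 = 1·(+177.8) + 1·(+1735.2) + 1·(+223.8) + 2·(-324.6) + U
U = -682.8 − (+1487.6) = -2170.4 kJ/mol

U = -2170.4 kJ/mol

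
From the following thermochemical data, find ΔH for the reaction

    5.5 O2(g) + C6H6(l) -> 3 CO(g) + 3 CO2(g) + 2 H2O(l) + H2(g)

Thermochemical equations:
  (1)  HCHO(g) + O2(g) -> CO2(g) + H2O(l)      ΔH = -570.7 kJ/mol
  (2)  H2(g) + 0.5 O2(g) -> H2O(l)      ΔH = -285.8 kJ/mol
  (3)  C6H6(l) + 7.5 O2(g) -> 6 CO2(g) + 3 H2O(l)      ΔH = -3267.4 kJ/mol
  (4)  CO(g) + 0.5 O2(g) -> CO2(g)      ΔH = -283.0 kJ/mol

ΔH = -2132.6 kJ/mol

(1): not needed (HCHO(g) appears nowhere else).
(2) reversed (H2(g) must end up as a product): +285.8 kJ/mol
(3) as written (C6H6(l) already on the reactant side): -3267.4 kJ/mol
(4) reversed and × 3 (CO(g) must end up as a product; scale by 3 for the 3 CO(g)): (-3)·(-283.0) = +849.0 kJ/mol
Summing the manipulated equations, ΔH = (-1)·(-285.8) + (1)·(-3267.4) + (-3)·(-283.0) = -2132.6 kJ/mol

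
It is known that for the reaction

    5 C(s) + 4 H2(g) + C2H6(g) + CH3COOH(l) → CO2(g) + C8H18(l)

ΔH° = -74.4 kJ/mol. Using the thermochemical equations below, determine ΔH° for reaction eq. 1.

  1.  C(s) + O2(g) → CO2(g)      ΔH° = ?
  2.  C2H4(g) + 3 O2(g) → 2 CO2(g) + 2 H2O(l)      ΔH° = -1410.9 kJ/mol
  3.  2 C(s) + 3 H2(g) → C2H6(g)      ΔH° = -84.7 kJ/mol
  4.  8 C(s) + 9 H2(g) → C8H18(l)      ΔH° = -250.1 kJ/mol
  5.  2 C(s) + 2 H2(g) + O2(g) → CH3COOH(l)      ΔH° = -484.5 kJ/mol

eq. 1 as written: contributes x
eq. 2: not needed.
eq. 3 reversed: +84.7 kJ/mol
eq. 4 as written: -250.1 kJ/mol
eq. 5 reversed: +484.5 kJ/mol
-74.4 = (+84.7) + (-250.1) + (+484.5) + x
x = (-74.4 − (+319.1)) / (1) = -393.5 kJ/mol

ΔH° = -393.5 kJ/mol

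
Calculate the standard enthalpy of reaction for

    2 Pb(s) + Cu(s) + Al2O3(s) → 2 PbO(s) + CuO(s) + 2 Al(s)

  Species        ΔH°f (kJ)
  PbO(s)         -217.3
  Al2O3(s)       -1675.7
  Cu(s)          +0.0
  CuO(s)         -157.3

ΔH°rxn = Σ nΔHf°(products) − Σ nΔHf°(reactants).
Products: 2·(-217.3) + 1·(-157.3) + 2·(+0.0) = -591.9
Reactants: 2·(+0.0) + 1·(+0.0) + 1·(-1675.7) = -1675.7
ΔH°rxn = (-591.9) − (-1675.7) = 1083.8 kJ

ΔH°rxn = 1083.8 kJ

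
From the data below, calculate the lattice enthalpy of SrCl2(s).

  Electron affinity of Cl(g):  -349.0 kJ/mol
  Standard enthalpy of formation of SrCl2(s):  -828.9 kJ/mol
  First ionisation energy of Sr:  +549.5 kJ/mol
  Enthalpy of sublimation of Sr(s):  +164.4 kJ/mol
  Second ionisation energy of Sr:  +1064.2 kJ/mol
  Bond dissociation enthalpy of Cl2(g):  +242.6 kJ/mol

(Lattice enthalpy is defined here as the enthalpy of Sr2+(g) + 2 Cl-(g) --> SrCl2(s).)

U = -2151.6 kJ/mol

ΔHf° = 1·ΔHsub + 1·(ΣIE) + 1·D(Cl2) + 2·EA + U
-828.9 = 1·(+164.4) + 1·(+1613.7) + 1·(+242.6) + 2·(-349.0) + U
U = -828.9 − (+1322.7) = -2151.6 kJ/mol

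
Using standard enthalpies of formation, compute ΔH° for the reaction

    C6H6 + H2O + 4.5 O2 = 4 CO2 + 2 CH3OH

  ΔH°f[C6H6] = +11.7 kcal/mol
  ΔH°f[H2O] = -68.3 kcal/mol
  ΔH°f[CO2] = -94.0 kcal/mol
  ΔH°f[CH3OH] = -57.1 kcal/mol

ΔH° = -433.6 kcal/mol

Products: 4·(-94.0) + 2·(-57.1) = -490.2
Reactants: 1·(+11.7) + 1·(-68.3) + 9/2·(+0.0) = -56.6
ΔH° = (-490.2) − (-56.6) = -433.6 kcal/mol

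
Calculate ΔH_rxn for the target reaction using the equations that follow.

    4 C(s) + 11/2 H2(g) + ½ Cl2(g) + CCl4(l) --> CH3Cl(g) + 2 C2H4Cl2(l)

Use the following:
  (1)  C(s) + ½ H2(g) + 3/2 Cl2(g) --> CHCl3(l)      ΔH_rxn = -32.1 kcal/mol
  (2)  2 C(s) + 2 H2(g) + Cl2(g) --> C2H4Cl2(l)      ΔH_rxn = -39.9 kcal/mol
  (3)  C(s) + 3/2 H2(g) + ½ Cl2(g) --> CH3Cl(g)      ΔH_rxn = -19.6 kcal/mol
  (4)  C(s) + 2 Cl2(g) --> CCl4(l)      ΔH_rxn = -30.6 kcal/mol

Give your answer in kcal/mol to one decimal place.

ΔH_rxn = -68.8 kcal/mol

(1): not needed (CHCl3(l) appears nowhere else).
(2) × 2 (×2 to match 2 C2H4Cl2(l) in the target): (2)·(-39.9) = -79.8 kcal/mol
(3) as written (CH3Cl(g) already on the product side): -19.6 kcal/mol
(4) reversed (CCl4(l) must end up as a reactant): +30.6 kcal/mol
Combining the equations, ΔH_rxn = (2)·(-39.9) + (1)·(-19.6) + (-1)·(-30.6) = -68.8 kcal/mol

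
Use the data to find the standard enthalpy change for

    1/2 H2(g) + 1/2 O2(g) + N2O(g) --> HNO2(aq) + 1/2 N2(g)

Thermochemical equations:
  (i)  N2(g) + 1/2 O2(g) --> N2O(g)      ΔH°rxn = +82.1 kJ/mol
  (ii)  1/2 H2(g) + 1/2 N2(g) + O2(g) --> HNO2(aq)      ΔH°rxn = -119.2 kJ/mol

(i) reversed (N2O(g) must end up as a reactant): -82.1 kJ/mol
(ii) as written (HNO2(aq) already on the product side): -119.2 kJ/mol
ΔH°rxn = (-82.1) + (-119.2) = -201.3 kJ/mol

ΔH°rxn = -201.3 kJ/mol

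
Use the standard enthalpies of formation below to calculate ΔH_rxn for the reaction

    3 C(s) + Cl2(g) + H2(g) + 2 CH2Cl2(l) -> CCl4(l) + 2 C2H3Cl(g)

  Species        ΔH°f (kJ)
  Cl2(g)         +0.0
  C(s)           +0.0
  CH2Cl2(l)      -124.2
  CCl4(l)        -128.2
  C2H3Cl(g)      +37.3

ΔH_rxn = 194.8 kJ

ΔH°rxn = Σ nΔHf°(products) − Σ nΔHf°(reactants).
Products: 1·(-128.2) + 2·(+37.3) = -53.6
Reactants: 3·(+0.0) + 1·(+0.0) + 1·(+0.0) + 2·(-124.2) = -248.4
ΔH_rxn = (-53.6) − (-248.4) = 194.8 kJ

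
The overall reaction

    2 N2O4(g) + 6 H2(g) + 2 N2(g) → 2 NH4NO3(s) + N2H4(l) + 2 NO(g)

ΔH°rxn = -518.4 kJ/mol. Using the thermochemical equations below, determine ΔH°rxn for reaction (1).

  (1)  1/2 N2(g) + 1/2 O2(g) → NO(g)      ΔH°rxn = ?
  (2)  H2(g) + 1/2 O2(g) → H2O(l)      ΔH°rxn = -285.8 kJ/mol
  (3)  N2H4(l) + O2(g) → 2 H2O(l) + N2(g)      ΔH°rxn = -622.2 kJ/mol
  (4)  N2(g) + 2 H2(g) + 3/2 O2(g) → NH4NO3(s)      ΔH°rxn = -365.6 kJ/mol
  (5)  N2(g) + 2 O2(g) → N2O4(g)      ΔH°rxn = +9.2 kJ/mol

ΔH°rxn = 90.3 kJ/mol

(1) × 2 (scale by 2 for the 2 NO(g)): contributes 2·x
(2) × 2: (2)·(-285.8) = -571.6 kJ/mol
(3) reversed (reverse to put N2H4(l) on the product side): +622.2 kJ/mol
(4) × 2 (×2 to match 2 NH4NO3(s) in the target): (2)·(-365.6) = -731.2 kJ/mol
(5) reversed and × 2 (reverse to put N2O4(g) on the reactant side; scale by 2 for the 2 N2O4(g)): (-2)·(+9.2) = -18.4 kJ/mol
-518.4 = (-571.6) + (+622.2) + (-731.2) + (-18.4) + 2·x
x = (-518.4 − (-699.0)) / (2) = 90.3 kJ/mol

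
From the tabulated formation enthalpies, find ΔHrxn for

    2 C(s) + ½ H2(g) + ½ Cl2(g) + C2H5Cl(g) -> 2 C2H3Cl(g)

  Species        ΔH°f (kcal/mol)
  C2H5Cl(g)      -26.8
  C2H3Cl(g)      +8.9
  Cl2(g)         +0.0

Products: 2·(+8.9) = +17.8
Reactants: 2·(+0.0) + 1/2·(+0.0) + 1/2·(+0.0) + 1·(-26.8) = -26.8
ΔHrxn = (+17.8) − (-26.8) = 44.6 kcal/mol

ΔHrxn = 44.6 kcal/mol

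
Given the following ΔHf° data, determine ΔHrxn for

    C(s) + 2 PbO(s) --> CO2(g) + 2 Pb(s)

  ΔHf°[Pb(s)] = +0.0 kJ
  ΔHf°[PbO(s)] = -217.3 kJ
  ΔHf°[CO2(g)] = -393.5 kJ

Products: 1·(-393.5) + 2·(+0.0) = -393.5
Reactants: 1·(+0.0) + 2·(-217.3) = -434.6
ΔHrxn = (-393.5) − (-434.6) = 41.1 kJ

ΔHrxn = 41.1 kJ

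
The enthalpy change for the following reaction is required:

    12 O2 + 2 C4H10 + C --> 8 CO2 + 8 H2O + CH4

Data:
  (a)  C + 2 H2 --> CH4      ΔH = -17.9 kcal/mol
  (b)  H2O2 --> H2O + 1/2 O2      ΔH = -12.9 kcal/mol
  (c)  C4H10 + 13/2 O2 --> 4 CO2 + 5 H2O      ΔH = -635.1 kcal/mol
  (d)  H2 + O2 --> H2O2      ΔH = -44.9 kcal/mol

ΔH = -1172.5 kcal/mol

(a) as written: -17.9 kcal/mol
(b) reversed and × 2: (-2)·(-12.9) = +25.8 kcal/mol
(c) × 2: (2)·(-635.1) = -1270.2 kcal/mol
(d) reversed and × 2: (-2)·(-44.9) = +89.8 kcal/mol
Combining the equations, ΔH = (-17.9) + (+25.8) + (-1270.2) + (+89.8) = -1172.5 kcal/mol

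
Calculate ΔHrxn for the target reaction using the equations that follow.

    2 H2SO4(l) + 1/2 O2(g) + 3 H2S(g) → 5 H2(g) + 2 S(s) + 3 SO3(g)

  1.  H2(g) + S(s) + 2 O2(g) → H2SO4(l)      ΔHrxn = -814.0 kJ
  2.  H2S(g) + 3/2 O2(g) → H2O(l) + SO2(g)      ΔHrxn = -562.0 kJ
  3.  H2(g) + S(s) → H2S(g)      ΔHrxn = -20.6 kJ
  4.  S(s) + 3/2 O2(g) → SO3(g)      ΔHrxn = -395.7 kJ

eq. 1 reversed and × 2 (H2SO4(l) must end up as a reactant; ×2 to match 2 H2SO4(l) in the target): (-2)·(-814.0) = +1628.0 kJ
eq. 2: not needed (H2O(l) appears nowhere else).
eq. 3 reversed and × 3: (-3)·(-20.6) = +61.8 kJ
eq. 4 × 3 (scale by 3 for the 3 SO3(g)): (3)·(-395.7) = -1187.1 kJ
Combining the equations, ΔHrxn = (-2)·(-814.0) + (-3)·(-20.6) + (3)·(-395.7) = 502.7 kJ

ΔHrxn = 502.7 kJ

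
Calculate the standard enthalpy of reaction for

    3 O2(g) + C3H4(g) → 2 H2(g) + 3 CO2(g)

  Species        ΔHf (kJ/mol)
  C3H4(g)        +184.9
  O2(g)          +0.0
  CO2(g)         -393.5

ΔH° = -1365.4 kJ/mol

Products: 2·(+0.0) + 3·(-393.5) = -1180.5
Reactants: 3·(+0.0) + 1·(+184.9) = +184.9
ΔH° = (-1180.5) − (+184.9) = -1365.4 kJ/mol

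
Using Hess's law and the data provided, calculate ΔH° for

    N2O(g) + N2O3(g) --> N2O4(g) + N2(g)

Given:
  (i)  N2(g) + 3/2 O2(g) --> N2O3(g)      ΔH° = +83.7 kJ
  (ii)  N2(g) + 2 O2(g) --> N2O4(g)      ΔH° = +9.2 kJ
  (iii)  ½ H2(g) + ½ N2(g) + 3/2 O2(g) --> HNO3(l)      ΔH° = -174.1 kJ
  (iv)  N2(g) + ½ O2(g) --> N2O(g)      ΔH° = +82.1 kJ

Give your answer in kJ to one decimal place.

ΔH° = -156.6 kJ

(i) reversed (reverse to put N2O3(g) on the reactant side): -83.7 kJ
(ii) as written (N2O4(g) already on the product side): +9.2 kJ
(iii): not needed (H2(g) appears nowhere else).
(iv) reversed (N2O(g) must end up as a reactant): -82.1 kJ
ΔH° = (-1)·(+83.7) + (1)·(+9.2) + (-1)·(+82.1) = -156.6 kJ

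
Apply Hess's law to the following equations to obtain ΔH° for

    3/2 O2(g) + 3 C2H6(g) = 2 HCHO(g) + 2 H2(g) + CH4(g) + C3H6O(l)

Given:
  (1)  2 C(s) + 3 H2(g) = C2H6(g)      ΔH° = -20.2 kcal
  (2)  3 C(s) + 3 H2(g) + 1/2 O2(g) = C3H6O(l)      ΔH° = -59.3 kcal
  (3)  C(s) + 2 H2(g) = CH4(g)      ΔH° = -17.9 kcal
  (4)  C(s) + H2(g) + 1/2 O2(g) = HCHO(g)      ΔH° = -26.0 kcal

(1) reversed and × 3: (-3)·(-20.2) = +60.6 kcal
(2) as written: -59.3 kcal
(3) as written: -17.9 kcal
(4) × 2: (2)·(-26.0) = -52.0 kcal
ΔH° = (+60.6) + (-59.3) + (-17.9) + (-52.0) = -68.6 kcal

ΔH° = -68.6 kcal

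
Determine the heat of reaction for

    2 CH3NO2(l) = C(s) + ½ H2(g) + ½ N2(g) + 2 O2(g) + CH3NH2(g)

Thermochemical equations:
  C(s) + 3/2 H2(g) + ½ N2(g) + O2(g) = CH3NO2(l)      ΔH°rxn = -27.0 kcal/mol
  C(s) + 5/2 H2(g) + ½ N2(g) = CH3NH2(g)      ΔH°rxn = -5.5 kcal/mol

equation 1 reversed and × 2: (-2)·(-27.0) = +54.0 kcal/mol
equation 2 as written: -5.5 kcal/mol
Combining the equations, ΔH°rxn = (-2)·(-27.0) + (1)·(-5.5) = 48.5 kcal/mol

ΔH°rxn = 48.5 kcal/mol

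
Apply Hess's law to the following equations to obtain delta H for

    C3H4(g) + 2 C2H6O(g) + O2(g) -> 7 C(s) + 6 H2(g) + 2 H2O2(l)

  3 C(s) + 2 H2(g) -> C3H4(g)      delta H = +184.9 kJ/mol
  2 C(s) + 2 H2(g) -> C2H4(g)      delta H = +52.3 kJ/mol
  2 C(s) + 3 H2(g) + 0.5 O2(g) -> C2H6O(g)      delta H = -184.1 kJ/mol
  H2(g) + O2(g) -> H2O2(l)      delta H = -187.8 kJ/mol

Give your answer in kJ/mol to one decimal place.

delta H = -192.3 kJ/mol

equation 1 reversed: -184.9 kJ/mol
equation 2: not needed.
equation 3 reversed and × 2: (-2)·(-184.1) = +368.2 kJ/mol
equation 4 × 2: (2)·(-187.8) = -375.6 kJ/mol
Combining the equations, delta H = (-184.9) + (+368.2) + (-375.6) = -192.3 kJ/mol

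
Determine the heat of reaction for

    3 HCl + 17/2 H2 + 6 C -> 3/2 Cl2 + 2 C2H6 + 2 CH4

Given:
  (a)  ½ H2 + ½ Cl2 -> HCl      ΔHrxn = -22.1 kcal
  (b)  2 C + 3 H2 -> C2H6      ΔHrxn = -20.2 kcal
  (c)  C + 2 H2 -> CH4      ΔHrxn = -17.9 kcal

(a) reversed and × 3 (reverse to put HCl on the reactant side; ×3 to match 3 HCl in the target): (-3)·(-22.1) = +66.3 kcal
(b) × 2 (scale by 2 for the 2 C2H6): (2)·(-20.2) = -40.4 kcal
(c) × 2 (scale by 2 for the 2 CH4): (2)·(-17.9) = -35.8 kcal
ΔHrxn = (+66.3) + (-40.4) + (-35.8) = -9.9 kcal

ΔHrxn = -9.9 kcal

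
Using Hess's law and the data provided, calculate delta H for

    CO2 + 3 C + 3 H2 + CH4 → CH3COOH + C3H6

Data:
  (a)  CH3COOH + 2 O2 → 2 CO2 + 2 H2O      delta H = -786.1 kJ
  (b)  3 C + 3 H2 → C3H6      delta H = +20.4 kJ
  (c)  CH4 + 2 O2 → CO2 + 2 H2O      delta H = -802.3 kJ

delta H = 4.2 kJ

(a) reversed: +786.1 kJ
(b) as written: +20.4 kJ
(c) as written: -802.3 kJ
delta H = (-1)·(-786.1) + (1)·(+20.4) + (1)·(-802.3) = 4.2 kJ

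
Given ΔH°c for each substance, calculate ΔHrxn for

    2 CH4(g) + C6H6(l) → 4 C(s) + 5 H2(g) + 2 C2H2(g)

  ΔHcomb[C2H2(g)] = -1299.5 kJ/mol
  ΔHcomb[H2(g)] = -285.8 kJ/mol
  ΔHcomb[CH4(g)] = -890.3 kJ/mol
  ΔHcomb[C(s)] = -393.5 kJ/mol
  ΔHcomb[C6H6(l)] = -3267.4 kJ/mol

With combustion enthalpies, reactants minus products:
= [2·(-890.3) + 1·(-3267.4)] − [4·(-393.5) + 5·(-285.8) + 2·(-1299.5)]
= 554.0 kJ/mol

ΔHrxn = 554.0 kJ/mol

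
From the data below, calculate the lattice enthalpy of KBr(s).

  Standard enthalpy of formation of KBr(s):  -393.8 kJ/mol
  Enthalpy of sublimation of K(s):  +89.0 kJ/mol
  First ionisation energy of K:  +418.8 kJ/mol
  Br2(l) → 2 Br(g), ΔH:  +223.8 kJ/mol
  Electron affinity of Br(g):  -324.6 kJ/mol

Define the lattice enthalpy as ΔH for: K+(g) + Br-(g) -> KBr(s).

U = -688.9 kJ/mol

ΔHf° = 1·ΔHsub + 1·(ΣIE) + 1/2·D(Br2) + 1·EA + U
-393.8 = 1·(+89.0) + 1·(+418.8) + 1/2·(+223.8) + 1·(-324.6) + U
U = -393.8 − (+295.1) = -688.9 kJ/mol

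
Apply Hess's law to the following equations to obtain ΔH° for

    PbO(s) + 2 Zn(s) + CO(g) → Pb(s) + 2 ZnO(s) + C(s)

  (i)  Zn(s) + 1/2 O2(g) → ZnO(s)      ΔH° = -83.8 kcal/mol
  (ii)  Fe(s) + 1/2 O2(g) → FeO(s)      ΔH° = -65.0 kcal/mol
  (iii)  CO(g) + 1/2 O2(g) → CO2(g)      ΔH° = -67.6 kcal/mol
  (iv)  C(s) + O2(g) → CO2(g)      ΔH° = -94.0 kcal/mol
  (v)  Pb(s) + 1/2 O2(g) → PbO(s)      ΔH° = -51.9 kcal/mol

(i) × 2 (scale by 2 for the 2 ZnO(s)): (2)·(-83.8) = -167.6 kcal/mol
(ii): not needed (Fe(s) appears nowhere else).
(iii) as written (CO(g) already on the reactant side): -67.6 kcal/mol
(iv) reversed (reverse to put C(s) on the product side): +94.0 kcal/mol
(v) reversed (reverse to put PbO(s) on the reactant side): +51.9 kcal/mol
ΔH° = (-167.6) + (-67.6) + (+94.0) + (+51.9) = -89.3 kcal/mol

ΔH° = -89.3 kcal/mol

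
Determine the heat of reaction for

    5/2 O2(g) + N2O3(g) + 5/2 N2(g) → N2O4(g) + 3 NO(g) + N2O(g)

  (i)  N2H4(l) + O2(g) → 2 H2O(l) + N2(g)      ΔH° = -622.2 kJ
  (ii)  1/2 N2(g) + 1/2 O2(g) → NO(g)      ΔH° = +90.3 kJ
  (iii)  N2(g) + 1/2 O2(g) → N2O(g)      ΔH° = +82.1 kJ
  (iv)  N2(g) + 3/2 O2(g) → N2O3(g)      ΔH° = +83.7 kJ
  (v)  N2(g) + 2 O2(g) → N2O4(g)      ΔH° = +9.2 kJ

(i): not needed.
(ii) × 3: (3)·(+90.3) = +270.9 kJ
(iii) as written: +82.1 kJ
(iv) reversed: -83.7 kJ
(v) as written: +9.2 kJ
Summing the manipulated equations, ΔH° = (+270.9) + (+82.1) + (-83.7) + (+9.2) = 278.5 kJ

ΔH° = 278.5 kJ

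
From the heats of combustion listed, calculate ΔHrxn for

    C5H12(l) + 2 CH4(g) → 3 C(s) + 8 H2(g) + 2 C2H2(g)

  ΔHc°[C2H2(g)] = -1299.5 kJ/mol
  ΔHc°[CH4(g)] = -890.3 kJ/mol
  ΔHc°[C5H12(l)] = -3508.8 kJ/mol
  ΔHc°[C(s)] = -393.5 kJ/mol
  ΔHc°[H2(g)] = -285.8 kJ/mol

ΔHrxn = 776.5 kJ/mol

Using ΔH = Σ nΔHc°(reactants) − Σ nΔHc°(products):
= [1·(-3508.8) + 2·(-890.3)] − [3·(-393.5) + 8·(-285.8) + 2·(-1299.5)]
= 776.5 kJ/mol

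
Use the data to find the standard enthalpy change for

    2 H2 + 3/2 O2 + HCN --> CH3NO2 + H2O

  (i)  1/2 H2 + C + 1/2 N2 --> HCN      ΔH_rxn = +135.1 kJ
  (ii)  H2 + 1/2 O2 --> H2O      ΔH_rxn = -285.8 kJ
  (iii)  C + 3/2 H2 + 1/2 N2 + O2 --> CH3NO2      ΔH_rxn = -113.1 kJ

(i) reversed (HCN must end up as a reactant): -135.1 kJ
(ii) as written (H2O already on the product side): -285.8 kJ
(iii) as written (CH3NO2 already on the product side): -113.1 kJ
ΔH_rxn = (-135.1) + (-285.8) + (-113.1) = -534.0 kJ

ΔH_rxn = -534.0 kJ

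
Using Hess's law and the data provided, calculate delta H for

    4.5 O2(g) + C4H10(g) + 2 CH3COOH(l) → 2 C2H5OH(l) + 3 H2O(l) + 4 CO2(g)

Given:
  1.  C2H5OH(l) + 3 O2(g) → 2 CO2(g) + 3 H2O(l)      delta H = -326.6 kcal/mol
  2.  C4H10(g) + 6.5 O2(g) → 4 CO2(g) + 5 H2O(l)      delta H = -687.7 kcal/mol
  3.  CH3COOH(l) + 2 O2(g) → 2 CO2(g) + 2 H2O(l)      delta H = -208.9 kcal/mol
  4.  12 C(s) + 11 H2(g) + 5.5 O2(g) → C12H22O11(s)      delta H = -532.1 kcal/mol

delta H = -452.3 kcal/mol

eq. 1 reversed and × 2: (-2)·(-326.6) = +653.2 kcal/mol
eq. 2 as written: -687.7 kcal/mol
eq. 3 × 2: (2)·(-208.9) = -417.8 kcal/mol
eq. 4: not needed.
Combining the equations, delta H = (+653.2) + (-687.7) + (-417.8) = -452.3 kcal/mol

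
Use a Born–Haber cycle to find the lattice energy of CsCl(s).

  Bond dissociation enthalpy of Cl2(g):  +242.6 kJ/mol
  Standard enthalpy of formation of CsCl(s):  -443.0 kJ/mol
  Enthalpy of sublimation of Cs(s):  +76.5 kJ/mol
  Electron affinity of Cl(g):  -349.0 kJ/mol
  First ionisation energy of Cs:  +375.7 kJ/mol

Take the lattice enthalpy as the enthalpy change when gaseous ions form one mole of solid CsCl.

ΔHf° = 1·ΔHsub + 1·(ΣIE) + 1/2·D(Cl2) + 1·EA + U
-443.0 = 1·(+76.5) + 1·(+375.7) + 1/2·(+242.6) + 1·(-349.0) + U
U = -443.0 − (+224.5) = -667.5 kJ/mol

U = -667.5 kJ/mol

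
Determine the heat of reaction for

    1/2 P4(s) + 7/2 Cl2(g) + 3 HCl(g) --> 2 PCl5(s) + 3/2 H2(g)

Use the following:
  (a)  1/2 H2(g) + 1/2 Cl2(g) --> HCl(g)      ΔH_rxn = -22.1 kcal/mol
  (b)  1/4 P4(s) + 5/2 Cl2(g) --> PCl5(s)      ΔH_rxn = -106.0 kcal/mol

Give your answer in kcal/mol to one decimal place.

ΔH_rxn = -145.7 kcal/mol

(a) reversed and × 3 (reverse to put HCl(g) on the reactant side; ×3 to match 3 HCl(g) in the target): (-3)·(-22.1) = +66.3 kcal/mol
(b) × 2 (×2 to match 2 PCl5(s) in the target): (2)·(-106.0) = -212.0 kcal/mol
By Hess's law, ΔH_rxn = (+66.3) + (-212.0) = -145.7 kcal/mol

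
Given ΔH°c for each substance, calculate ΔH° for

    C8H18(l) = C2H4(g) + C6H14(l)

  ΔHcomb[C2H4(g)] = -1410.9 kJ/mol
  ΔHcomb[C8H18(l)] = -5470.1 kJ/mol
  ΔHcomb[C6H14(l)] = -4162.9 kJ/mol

With combustion enthalpies, reactants minus products:
= [1·(-5470.1)] − [1·(-1410.9) + 1·(-4162.9)]
= 103.7 kJ/mol

ΔH° = 103.7 kJ/mol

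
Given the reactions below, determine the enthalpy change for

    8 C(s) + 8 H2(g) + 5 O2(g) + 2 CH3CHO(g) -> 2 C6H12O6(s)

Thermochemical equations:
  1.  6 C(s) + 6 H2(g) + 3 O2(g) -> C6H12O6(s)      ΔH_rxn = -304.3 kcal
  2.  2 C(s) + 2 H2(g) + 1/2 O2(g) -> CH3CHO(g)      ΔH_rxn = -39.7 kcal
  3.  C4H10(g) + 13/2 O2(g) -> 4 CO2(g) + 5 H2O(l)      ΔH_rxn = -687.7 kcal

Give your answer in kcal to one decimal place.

ΔH_rxn = -529.2 kcal

eq. 1 × 2: (2)·(-304.3) = -608.6 kcal
eq. 2 reversed and × 2: (-2)·(-39.7) = +79.4 kcal
eq. 3: not needed.
ΔH_rxn = (-608.6) + (+79.4) = -529.2 kcal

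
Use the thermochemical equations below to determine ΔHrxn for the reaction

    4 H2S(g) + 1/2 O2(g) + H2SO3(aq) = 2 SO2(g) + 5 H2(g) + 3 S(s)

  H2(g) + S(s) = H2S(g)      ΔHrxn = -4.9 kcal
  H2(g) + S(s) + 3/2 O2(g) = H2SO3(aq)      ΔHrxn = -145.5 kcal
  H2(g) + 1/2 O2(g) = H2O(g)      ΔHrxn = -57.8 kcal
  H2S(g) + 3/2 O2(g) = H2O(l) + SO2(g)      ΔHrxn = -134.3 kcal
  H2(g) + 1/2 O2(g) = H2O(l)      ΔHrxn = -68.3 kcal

ΔHrxn = 23.3 kcal

equation 1 reversed and × 2: (-2)·(-4.9) = +9.8 kcal
equation 2 reversed: +145.5 kcal
equation 3: not needed.
equation 4 × 2: (2)·(-134.3) = -268.6 kcal
equation 5 reversed and × 2: (-2)·(-68.3) = +136.6 kcal
Summing the manipulated equations, ΔHrxn = (+9.8) + (+145.5) + (-268.6) + (+136.6) = 23.3 kcal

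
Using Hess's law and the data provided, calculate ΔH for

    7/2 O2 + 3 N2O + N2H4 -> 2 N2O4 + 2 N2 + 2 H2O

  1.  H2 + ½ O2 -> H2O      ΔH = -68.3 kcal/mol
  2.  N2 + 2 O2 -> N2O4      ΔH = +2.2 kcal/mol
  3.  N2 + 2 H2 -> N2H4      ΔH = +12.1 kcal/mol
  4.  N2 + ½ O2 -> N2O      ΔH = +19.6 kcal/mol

ΔH = -203.1 kcal/mol

eq. 1 × 2 (×2 to match 2 H2O in the target): (2)·(-68.3) = -136.6 kcal/mol
eq. 2 × 2 (scale by 2 for the 2 N2O4): (2)·(+2.2) = +4.4 kcal/mol
eq. 3 reversed (N2H4 must end up as a reactant): -12.1 kcal/mol
eq. 4 reversed and × 3 (N2O must end up as a reactant; ×3 to match 3 N2O in the target): (-3)·(+19.6) = -58.8 kcal/mol
ΔH = (2)·(-68.3) + (2)·(+2.2) + (-1)·(+12.1) + (-3)·(+19.6) = -203.1 kcal/mol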